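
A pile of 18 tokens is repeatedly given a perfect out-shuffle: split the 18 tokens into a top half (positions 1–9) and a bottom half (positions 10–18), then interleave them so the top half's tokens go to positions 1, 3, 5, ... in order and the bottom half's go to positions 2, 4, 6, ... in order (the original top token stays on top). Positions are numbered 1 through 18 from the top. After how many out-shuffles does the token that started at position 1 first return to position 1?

1

Position 1 is fixed by the out-shuffle; it is already back after 1 application.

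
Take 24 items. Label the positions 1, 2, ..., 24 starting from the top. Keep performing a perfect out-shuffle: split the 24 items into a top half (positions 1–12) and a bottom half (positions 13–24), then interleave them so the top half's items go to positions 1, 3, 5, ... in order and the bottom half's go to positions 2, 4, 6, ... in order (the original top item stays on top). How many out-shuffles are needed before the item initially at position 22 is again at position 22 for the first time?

11

Follow position 22 under repeated out-shuffles:
22 → 20 → 16 → 8 → 15 → 6 → 11 → 21 → 18 → 12 → 23 → 22
It first returns after 11 out-shuffles.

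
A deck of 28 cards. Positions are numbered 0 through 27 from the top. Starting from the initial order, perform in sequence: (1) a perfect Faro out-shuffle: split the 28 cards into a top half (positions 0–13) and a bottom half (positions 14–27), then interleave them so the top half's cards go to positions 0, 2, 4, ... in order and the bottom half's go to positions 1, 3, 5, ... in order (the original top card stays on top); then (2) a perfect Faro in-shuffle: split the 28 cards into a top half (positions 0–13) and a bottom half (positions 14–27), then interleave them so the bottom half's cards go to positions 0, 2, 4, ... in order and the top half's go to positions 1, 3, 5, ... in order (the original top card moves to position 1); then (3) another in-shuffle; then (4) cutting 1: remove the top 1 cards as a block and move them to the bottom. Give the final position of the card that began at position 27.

23

Track the card from position 27 forward through each operation:
  after op 1 (out-shuffle): 27 → 27
  after op 2 (in-shuffle): 27 → 26
  after op 3 (in-shuffle): 26 → 24
  after op 4 (cut 1): 24 → 23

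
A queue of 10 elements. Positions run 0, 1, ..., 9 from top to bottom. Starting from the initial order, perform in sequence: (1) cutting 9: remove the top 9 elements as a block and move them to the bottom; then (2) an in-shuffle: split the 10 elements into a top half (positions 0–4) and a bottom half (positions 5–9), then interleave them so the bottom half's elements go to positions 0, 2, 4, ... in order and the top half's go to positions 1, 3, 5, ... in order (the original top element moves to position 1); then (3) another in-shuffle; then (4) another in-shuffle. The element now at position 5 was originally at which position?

7

Undo the operations in reverse order, starting from position 5:
  undo op 4 (in-shuffle, from top half): 5 ← 2
  undo op 3 (in-shuffle, from bottom half): 2 ← 6
  undo op 2 (in-shuffle, from bottom half): 6 ← 8
  undo op 1 (cut 9): 8 ← 7
So the element at position 5 came from original position 7.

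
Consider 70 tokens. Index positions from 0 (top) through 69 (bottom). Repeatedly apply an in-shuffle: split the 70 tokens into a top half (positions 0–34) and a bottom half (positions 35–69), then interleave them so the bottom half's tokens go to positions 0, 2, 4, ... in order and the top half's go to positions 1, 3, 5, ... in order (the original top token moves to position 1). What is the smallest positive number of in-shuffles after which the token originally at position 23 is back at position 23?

35

Follow position 23 under repeated in-shuffles:
23 → 47 → 24 → 49 → 28 → 57 → 44 → 18 → ... → 23 (length 35)
It first returns after 35 in-shuffles.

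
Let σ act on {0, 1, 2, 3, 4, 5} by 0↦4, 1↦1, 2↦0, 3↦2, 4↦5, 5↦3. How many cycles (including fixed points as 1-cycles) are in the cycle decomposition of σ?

Cycle decomposition: (0 4 5 3 2) (1).
2 cycles.

2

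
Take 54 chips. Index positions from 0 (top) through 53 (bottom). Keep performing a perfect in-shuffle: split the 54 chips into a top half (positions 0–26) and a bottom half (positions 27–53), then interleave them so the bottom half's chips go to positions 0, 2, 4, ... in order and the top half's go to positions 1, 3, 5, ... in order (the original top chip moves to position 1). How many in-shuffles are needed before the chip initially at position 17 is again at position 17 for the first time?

Follow position 17 under repeated in-shuffles:
17 → 35 → 16 → 33 → 12 → 25 → 51 → 48 → 42 → 30 → 6 → 13 → 27 → 0 → 1 → 3 → 7 → 15 → 31 → 8 → 17
It first returns after 20 in-shuffles.

20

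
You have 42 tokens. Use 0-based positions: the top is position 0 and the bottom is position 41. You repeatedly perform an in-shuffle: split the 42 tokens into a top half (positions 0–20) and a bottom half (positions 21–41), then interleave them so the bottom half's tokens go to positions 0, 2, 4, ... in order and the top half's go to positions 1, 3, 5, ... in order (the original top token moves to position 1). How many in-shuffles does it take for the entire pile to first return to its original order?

14

The in-shuffle permutes the 42 positions with cycle lengths [14, 14, 14].
Every token is home exactly when every cycle has completed a whole number of laps, i.e. after lcm(14) = 14 in-shuffles.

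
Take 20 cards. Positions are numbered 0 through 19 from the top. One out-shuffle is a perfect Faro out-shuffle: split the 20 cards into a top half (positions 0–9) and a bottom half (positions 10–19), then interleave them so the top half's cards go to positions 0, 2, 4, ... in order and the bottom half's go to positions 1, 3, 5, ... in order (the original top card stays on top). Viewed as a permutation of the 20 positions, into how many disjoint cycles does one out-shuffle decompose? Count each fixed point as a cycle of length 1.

3

Trace each unvisited position around until it returns:
(0) (1 2 4 8 16 13 ... len 18) (19)
3 cycles in total.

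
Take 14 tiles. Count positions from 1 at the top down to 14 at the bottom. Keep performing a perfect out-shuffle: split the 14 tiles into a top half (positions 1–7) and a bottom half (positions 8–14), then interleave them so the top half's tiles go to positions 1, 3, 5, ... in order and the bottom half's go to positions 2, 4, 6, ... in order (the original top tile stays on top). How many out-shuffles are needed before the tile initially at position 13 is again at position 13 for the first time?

12

Follow position 13 under repeated out-shuffles:
13 → 12 → 10 → 6 → 11 → 8 → 2 → 3 → 5 → 9 → 4 → 7 → 13
It first returns after 12 out-shuffles.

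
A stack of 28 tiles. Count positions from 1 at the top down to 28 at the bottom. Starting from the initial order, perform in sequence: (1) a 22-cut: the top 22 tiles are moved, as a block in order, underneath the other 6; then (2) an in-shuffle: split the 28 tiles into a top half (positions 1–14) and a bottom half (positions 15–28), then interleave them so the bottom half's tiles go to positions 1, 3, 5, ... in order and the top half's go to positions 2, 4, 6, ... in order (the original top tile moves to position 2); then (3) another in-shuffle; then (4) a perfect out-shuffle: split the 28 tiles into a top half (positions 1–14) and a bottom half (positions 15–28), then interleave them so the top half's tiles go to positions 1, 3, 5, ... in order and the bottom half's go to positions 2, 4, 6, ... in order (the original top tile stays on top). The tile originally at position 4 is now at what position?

Track the tile from position 4 forward through each operation:
  after op 1 (cut 22): 4 → 10
  after op 2 (in-shuffle): 10 → 20
  after op 3 (in-shuffle): 20 → 11
  after op 4 (out-shuffle): 11 → 21

21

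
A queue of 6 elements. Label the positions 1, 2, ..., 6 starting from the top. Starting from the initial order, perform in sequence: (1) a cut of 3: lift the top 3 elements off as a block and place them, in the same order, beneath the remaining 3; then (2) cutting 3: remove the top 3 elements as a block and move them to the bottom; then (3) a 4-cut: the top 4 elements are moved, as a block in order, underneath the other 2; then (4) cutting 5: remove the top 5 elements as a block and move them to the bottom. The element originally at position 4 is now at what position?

1

Track the element from position 4 forward through each operation:
  after op 1 (cut 3): 4 → 1
  after op 2 (cut 3): 1 → 4
  after op 3 (cut 4): 4 → 6
  after op 4 (cut 5): 6 → 1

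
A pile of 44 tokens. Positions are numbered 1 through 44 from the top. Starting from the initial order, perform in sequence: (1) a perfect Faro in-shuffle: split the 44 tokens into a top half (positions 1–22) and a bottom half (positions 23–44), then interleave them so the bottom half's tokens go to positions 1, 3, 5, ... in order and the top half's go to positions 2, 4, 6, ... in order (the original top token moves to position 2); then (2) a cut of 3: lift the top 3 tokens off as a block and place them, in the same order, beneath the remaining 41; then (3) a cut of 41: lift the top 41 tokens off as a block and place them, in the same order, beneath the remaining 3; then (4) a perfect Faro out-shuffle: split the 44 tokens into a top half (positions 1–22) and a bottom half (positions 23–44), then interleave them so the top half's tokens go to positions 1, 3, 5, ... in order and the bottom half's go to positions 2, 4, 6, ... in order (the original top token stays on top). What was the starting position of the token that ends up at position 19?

5

Undo the operations in reverse order, starting from position 19:
  undo op 4 (out-shuffle, from top half): 19 ← 10
  undo op 3 (cut 41): 10 ← 7
  undo op 2 (cut 3): 7 ← 10
  undo op 1 (in-shuffle, from top half): 10 ← 5
So the token at position 19 came from original position 5.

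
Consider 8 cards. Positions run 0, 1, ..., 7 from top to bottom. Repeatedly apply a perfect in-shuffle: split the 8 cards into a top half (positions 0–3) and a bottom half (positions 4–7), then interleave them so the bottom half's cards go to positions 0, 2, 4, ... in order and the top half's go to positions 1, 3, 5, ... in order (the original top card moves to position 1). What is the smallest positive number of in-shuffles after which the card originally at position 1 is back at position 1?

6

Follow position 1 under repeated in-shuffles:
1 → 3 → 7 → 6 → 4 → 0 → 1
It first returns after 6 in-shuffles.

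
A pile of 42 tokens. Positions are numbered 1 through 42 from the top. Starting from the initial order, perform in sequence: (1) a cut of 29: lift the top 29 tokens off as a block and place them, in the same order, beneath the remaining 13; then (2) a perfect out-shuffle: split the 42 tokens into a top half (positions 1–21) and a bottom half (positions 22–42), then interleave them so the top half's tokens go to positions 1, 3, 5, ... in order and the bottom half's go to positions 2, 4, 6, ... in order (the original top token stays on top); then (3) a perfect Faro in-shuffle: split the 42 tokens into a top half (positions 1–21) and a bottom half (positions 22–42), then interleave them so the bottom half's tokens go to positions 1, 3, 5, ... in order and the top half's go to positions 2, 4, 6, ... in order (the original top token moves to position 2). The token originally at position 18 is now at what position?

Track the token from position 18 forward through each operation:
  after op 1 (cut 29): 18 → 31
  after op 2 (out-shuffle): 31 → 20
  after op 3 (in-shuffle): 20 → 40

40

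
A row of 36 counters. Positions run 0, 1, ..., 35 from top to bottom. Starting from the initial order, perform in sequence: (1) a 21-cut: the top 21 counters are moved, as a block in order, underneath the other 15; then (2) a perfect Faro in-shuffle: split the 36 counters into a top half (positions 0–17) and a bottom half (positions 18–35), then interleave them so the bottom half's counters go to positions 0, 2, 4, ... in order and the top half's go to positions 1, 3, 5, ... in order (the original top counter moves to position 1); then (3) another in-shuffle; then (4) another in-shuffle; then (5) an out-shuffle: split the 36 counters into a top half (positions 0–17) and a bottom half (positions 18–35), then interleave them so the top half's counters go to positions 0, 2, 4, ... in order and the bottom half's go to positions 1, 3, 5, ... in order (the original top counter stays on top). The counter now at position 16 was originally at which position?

35

Undo the operations in reverse order, starting from position 16:
  undo op 5 (out-shuffle, from top half): 16 ← 8
  undo op 4 (in-shuffle, from bottom half): 8 ← 22
  undo op 3 (in-shuffle, from bottom half): 22 ← 29
  undo op 2 (in-shuffle, from top half): 29 ← 14
  undo op 1 (cut 21): 14 ← 35
So the counter at position 16 came from original position 35.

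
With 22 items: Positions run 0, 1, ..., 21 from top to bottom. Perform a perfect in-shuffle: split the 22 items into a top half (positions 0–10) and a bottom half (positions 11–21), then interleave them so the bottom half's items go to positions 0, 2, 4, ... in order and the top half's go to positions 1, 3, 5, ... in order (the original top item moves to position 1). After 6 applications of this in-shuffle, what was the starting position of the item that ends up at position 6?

16

Work backwards from position 6, undoing one in-shuffle at a time:
6 ← 14 ← 18 ← 20 ← 21 ← 10 ← 16
So the item now at position 6 started at position 16.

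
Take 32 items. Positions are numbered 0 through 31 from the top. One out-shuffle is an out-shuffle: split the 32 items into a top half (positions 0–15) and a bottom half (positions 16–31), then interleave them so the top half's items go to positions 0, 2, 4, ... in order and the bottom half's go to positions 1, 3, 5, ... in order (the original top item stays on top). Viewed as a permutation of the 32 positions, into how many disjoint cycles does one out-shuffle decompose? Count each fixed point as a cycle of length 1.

Trace each unvisited position around until it returns:
(0) (1 2 4 8 16) (3 6 12 24 17) (5 10 20 9 18) (7 14 28 25 19) (11 22 13 26 21) (15 30 29 27 23) (31)
8 cycles in total.

8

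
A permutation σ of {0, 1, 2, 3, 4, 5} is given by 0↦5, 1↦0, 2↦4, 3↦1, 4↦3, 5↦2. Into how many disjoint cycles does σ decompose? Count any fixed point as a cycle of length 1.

1

Cycle decomposition: (0 5 2 4 3 1).
1 cycle.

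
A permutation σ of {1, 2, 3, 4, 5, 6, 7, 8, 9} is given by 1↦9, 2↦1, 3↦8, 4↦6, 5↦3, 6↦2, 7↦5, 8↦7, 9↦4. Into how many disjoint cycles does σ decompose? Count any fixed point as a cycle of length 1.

Cycle decomposition: (1 9 4 6 2) (3 8 7 5).
2 cycles.

2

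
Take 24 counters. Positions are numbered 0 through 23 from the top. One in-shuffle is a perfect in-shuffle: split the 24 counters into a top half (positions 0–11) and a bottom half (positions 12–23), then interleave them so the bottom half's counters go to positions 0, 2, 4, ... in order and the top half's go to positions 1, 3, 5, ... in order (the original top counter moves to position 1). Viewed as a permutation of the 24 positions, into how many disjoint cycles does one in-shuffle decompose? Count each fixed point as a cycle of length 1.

Trace each unvisited position around until it returns:
(0 1 3 7 15 6 ... len 20) (4 9 19 14)
2 cycles in total.

2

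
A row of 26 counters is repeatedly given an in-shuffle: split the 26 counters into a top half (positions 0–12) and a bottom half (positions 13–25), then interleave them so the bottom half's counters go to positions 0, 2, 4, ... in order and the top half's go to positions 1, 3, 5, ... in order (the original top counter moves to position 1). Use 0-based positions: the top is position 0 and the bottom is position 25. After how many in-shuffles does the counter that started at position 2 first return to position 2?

6

Follow position 2 under repeated in-shuffles:
2 → 5 → 11 → 23 → 20 → 14 → 2
It first returns after 6 in-shuffles.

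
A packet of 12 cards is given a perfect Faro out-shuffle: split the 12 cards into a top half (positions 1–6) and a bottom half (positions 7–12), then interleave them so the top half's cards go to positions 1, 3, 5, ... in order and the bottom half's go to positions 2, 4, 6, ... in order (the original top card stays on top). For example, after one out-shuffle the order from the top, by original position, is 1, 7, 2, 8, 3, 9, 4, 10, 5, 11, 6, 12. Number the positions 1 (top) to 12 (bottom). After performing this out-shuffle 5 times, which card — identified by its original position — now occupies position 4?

Work backwards from position 4, undoing one out-shuffle at a time:
4 ← 8 ← 10 ← 11 ← 6 ← 9
So the card now at position 4 started at position 9.

9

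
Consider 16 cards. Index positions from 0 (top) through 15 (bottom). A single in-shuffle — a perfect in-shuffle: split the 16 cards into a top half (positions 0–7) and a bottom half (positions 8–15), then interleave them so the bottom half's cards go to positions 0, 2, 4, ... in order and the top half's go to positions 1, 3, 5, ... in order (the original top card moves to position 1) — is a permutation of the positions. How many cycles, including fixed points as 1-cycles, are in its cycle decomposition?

Trace each unvisited position around until it returns:
(0 1 3 7 15 14 12 8) (2 5 11 6 13 10 4 9)
2 cycles in total.

2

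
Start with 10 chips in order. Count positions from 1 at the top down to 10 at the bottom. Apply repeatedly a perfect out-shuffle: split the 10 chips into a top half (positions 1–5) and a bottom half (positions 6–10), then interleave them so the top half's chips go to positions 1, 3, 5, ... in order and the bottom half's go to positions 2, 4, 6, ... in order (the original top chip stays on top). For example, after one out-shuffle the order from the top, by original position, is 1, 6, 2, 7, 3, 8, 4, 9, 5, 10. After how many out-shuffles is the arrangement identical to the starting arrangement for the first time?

The out-shuffle permutes the 10 positions with cycle lengths [1, 1, 2, 6].
Every chip is home exactly when every cycle has completed a whole number of laps, i.e. after lcm(1, 2, 6) = 6 out-shuffles.

6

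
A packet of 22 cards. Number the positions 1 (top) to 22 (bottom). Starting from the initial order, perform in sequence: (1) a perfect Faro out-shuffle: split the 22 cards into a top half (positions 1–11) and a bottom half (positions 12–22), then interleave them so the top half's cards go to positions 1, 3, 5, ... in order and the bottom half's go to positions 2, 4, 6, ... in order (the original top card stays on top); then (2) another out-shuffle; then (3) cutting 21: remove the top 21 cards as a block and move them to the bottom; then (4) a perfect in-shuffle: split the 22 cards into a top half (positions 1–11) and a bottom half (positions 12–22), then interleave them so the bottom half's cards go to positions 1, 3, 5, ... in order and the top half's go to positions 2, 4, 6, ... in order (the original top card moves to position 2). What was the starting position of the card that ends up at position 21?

6

Undo the operations in reverse order, starting from position 21:
  undo op 4 (in-shuffle, from bottom half): 21 ← 22
  undo op 3 (cut 21): 22 ← 21
  undo op 2 (out-shuffle, from top half): 21 ← 11
  undo op 1 (out-shuffle, from top half): 11 ← 6
So the card at position 21 came from original position 6.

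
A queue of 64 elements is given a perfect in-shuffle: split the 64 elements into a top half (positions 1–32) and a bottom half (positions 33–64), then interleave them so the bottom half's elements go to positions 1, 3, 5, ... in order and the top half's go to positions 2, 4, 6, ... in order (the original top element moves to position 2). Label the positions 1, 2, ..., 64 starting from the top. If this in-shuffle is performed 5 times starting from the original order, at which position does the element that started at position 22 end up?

Track the element's position through each in-shuffle:
22 → 44 → 23 → 46 → 27 → 54

54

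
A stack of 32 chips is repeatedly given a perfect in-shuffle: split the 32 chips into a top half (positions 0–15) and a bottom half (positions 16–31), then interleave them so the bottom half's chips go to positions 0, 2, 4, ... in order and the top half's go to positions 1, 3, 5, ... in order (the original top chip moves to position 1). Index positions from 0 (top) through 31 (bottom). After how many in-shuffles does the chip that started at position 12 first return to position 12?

10

Follow position 12 under repeated in-shuffles:
12 → 25 → 18 → 4 → 9 → 19 → 6 → 13 → 27 → 22 → 12
It first returns after 10 in-shuffles.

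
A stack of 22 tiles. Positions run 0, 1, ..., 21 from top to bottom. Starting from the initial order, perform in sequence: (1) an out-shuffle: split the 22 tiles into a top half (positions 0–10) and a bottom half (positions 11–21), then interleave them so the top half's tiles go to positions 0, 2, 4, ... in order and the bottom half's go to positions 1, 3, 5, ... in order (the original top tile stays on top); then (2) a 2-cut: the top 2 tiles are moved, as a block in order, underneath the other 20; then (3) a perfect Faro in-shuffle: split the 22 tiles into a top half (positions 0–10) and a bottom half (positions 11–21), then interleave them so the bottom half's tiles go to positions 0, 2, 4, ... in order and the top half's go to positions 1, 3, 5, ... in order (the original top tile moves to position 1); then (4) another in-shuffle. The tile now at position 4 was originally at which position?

4

Undo the operations in reverse order, starting from position 4:
  undo op 4 (in-shuffle, from bottom half): 4 ← 13
  undo op 3 (in-shuffle, from top half): 13 ← 6
  undo op 2 (cut 2): 6 ← 8
  undo op 1 (out-shuffle, from top half): 8 ← 4
So the tile at position 4 came from original position 4.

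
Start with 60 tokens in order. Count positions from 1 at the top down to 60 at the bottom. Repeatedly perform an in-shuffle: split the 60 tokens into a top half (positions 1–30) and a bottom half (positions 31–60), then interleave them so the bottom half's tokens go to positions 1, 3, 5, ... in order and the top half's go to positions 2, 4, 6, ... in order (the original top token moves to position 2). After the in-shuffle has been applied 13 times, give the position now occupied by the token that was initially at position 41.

Track position through each in-shuffle: 41 → 21 → 42 → 23 → 46 → ... (continuing for 13 shuffles total) → 6.

6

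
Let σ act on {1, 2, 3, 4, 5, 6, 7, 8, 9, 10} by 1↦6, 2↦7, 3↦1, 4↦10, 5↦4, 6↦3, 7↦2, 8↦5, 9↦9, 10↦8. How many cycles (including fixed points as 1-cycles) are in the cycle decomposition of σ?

4

Cycle decomposition: (1 6 3) (2 7) (4 10 8 5) (9).
4 cycles.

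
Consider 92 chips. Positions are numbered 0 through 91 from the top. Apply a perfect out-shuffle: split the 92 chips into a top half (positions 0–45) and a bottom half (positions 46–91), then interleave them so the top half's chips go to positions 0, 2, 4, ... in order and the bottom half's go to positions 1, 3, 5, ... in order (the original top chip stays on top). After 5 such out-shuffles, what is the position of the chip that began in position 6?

10

Track the chip's position through each out-shuffle:
6 → 12 → 24 → 48 → 5 → 10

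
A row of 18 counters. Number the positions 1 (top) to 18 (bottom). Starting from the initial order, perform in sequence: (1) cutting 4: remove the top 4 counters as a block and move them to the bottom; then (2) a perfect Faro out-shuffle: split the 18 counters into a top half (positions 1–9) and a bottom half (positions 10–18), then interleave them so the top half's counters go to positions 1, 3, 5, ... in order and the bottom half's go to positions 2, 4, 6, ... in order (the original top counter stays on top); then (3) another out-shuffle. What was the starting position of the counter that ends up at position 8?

Undo the operations in reverse order, starting from position 8:
  undo op 3 (out-shuffle, from bottom half): 8 ← 13
  undo op 2 (out-shuffle, from top half): 13 ← 7
  undo op 1 (cut 4): 7 ← 11
So the counter at position 8 came from original position 11.

11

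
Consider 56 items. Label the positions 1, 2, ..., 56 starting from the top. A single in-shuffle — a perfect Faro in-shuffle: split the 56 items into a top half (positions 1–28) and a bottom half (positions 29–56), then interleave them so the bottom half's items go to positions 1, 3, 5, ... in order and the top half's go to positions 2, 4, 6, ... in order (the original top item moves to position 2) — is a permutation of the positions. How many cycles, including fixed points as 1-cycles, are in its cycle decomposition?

Trace each unvisited position around until it returns:
(1 2 4 8 16 32 ... len 18) (3 6 12 24 48 39 ... len 18) (5 10 20 40 23 46 ... len 18) (19 38)
4 cycles in total.

4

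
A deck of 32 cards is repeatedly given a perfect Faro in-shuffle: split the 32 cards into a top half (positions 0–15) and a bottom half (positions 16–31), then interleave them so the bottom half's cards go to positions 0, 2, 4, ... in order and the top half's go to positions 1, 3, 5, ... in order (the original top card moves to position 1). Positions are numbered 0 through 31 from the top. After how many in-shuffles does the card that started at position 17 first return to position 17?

10

Follow position 17 under repeated in-shuffles:
17 → 2 → 5 → 11 → 23 → 14 → 29 → 26 → 20 → 8 → 17
It first returns after 10 in-shuffles.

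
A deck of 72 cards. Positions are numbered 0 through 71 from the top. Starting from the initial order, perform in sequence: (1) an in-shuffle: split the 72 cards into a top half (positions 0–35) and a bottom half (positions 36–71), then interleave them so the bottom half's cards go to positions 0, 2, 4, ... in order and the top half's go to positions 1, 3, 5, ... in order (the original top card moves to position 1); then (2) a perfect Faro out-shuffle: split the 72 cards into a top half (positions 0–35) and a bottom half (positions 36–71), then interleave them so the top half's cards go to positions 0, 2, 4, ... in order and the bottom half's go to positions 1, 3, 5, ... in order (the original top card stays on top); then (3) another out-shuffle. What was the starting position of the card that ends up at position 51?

Undo the operations in reverse order, starting from position 51:
  undo op 3 (out-shuffle, from bottom half): 51 ← 61
  undo op 2 (out-shuffle, from bottom half): 61 ← 66
  undo op 1 (in-shuffle, from bottom half): 66 ← 69
So the card at position 51 came from original position 69.

69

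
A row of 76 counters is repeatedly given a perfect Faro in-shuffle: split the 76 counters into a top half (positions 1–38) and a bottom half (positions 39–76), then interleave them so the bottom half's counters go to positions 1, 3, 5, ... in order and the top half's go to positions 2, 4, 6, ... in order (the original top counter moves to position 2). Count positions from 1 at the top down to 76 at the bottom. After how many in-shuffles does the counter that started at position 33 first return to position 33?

Follow position 33 under repeated in-shuffles:
33 → 66 → 55 → 33
It first returns after 3 in-shuffles.

3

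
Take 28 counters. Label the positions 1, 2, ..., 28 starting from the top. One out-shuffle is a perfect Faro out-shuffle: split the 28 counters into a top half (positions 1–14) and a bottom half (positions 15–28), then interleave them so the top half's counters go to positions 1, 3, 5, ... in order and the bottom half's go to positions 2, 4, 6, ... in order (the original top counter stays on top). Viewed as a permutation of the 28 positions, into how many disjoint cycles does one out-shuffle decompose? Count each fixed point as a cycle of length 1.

Trace each unvisited position around until it returns:
(1) (2 3 5 9 17 6 ... len 18) (4 7 13 25 22 16) (10 19) (28)
5 cycles in total.

5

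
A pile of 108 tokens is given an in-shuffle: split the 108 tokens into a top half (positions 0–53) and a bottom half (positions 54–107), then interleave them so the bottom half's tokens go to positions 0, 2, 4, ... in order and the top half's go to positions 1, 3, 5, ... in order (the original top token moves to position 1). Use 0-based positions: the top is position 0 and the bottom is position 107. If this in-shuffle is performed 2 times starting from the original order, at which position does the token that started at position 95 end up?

Track the token's position through each in-shuffle:
95 → 82 → 56

56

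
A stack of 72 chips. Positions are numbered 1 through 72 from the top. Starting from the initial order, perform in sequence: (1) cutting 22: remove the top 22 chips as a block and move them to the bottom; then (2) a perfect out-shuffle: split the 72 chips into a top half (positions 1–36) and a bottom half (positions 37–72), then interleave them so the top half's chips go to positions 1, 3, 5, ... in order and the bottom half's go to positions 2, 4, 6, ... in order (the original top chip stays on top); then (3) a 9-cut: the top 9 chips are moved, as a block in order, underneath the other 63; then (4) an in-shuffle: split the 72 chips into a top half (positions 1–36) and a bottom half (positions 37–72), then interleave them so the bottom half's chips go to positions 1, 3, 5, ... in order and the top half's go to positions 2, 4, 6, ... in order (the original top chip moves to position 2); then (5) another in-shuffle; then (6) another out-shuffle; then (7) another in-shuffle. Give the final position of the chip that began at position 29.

62

Track the chip from position 29 forward through each operation:
  after op 1 (cut 22): 29 → 7
  after op 2 (out-shuffle): 7 → 13
  after op 3 (cut 9): 13 → 4
  after op 4 (in-shuffle): 4 → 8
  after op 5 (in-shuffle): 8 → 16
  after op 6 (out-shuffle): 16 → 31
  after op 7 (in-shuffle): 31 → 62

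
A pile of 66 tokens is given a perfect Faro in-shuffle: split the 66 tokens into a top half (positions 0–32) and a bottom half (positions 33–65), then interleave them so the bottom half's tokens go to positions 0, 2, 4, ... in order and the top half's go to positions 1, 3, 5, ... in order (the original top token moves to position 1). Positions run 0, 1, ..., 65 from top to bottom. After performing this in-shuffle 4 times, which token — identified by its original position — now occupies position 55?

36

Work backwards from position 55, undoing one in-shuffle at a time:
55 ← 27 ← 13 ← 6 ← 36
So the token now at position 55 started at position 36.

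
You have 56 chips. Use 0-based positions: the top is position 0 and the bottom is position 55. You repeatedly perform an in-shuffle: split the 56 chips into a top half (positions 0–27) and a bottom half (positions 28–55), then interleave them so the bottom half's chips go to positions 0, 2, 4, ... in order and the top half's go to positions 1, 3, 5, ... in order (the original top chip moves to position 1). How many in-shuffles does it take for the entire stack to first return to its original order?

The in-shuffle permutes the 56 positions with cycle lengths [2, 18, 18, 18].
Every chip is home exactly when every cycle has completed a whole number of laps, i.e. after lcm(2, 18) = 18 in-shuffles.

18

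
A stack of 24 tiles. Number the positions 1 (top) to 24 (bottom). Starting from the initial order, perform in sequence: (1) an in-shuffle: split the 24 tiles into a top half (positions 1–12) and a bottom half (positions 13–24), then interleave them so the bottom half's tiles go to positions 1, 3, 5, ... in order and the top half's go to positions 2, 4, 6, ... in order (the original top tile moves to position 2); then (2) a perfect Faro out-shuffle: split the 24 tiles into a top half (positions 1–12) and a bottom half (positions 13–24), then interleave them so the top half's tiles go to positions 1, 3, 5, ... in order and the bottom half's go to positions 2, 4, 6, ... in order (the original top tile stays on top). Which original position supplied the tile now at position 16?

Undo the operations in reverse order, starting from position 16:
  undo op 2 (out-shuffle, from bottom half): 16 ← 20
  undo op 1 (in-shuffle, from top half): 20 ← 10
So the tile at position 16 came from original position 10.

10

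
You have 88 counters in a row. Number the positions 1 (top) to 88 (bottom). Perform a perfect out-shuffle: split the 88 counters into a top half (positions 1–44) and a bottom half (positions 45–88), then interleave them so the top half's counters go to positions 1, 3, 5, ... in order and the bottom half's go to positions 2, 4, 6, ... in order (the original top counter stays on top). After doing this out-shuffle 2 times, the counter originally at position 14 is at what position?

Track the counter's position through each out-shuffle:
14 → 27 → 53

53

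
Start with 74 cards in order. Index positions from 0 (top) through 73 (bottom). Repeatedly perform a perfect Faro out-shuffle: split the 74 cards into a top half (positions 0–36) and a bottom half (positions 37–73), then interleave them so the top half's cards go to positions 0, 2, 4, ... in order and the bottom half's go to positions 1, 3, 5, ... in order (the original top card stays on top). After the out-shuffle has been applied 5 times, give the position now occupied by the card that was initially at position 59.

63

Track the card's position through each out-shuffle:
59 → 45 → 17 → 34 → 68 → 63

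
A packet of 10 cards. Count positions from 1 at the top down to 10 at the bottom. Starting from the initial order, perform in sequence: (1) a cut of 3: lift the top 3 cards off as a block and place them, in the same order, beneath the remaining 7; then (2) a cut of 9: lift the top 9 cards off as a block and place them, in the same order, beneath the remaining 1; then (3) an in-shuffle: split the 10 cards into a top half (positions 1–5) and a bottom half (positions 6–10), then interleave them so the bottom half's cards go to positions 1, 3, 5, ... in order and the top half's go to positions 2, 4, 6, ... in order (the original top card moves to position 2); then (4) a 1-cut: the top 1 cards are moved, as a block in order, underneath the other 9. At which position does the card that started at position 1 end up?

Track the card from position 1 forward through each operation:
  after op 1 (cut 3): 1 → 8
  after op 2 (cut 9): 8 → 9
  after op 3 (in-shuffle): 9 → 7
  after op 4 (cut 1): 7 → 6

6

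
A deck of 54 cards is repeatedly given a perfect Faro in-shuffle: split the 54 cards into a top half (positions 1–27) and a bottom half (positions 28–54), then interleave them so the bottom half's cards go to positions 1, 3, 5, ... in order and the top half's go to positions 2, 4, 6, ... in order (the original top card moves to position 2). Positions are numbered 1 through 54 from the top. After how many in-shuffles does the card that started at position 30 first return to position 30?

10

Follow position 30 under repeated in-shuffles:
30 → 5 → 10 → 20 → 40 → 25 → 50 → 45 → 35 → 15 → 30
It first returns after 10 in-shuffles.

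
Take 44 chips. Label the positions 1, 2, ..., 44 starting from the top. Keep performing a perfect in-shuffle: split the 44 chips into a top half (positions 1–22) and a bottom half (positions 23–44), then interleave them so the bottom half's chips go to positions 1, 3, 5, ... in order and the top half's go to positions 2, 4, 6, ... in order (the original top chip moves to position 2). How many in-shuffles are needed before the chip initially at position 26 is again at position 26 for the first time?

12

Follow position 26 under repeated in-shuffles:
26 → 7 → 14 → 28 → 11 → 22 → 44 → 43 → 41 → 37 → 29 → 13 → 26
It first returns after 12 in-shuffles.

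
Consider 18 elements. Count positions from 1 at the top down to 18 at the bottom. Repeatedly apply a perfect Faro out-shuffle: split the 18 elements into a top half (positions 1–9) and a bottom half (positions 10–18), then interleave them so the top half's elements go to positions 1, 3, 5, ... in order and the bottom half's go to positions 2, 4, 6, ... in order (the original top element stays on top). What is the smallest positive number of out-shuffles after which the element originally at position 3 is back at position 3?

8

Follow position 3 under repeated out-shuffles:
3 → 5 → 9 → 17 → 16 → 14 → 10 → 2 → 3
It first returns after 8 out-shuffles.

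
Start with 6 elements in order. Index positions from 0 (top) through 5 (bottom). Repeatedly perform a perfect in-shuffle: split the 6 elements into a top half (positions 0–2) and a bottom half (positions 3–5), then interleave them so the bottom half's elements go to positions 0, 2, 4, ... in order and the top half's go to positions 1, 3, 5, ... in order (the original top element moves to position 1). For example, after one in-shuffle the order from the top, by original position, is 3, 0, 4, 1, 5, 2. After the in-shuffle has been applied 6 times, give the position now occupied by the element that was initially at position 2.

2

Track the element's position through each in-shuffle:
2 → 5 → 4 → 2 → 5 → 4 → 2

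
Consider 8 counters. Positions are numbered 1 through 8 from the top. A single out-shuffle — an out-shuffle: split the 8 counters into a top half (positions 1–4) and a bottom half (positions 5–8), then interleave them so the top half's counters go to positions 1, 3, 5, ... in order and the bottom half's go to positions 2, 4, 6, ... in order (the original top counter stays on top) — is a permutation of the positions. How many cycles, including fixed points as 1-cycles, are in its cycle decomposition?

Trace each unvisited position around until it returns:
(1) (2 3 5) (4 7 6) (8)
4 cycles in total.

4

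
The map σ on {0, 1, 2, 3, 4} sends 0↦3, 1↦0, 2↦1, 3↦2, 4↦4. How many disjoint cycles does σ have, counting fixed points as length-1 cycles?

Cycle decomposition: (0 3 2 1) (4).
2 cycles.

2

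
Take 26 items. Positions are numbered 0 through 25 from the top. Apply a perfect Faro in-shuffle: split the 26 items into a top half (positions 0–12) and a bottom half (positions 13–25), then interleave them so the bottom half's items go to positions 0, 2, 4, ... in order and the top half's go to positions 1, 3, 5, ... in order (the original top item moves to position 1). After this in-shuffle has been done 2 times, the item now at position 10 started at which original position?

22

Work backwards from position 10, undoing one in-shuffle at a time:
10 ← 18 ← 22
So the item now at position 10 started at position 22.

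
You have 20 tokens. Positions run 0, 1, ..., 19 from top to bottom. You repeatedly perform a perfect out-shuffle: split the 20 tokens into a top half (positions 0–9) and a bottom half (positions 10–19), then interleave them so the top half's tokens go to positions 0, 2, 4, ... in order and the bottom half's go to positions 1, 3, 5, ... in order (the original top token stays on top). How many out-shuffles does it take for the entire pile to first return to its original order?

18

The out-shuffle permutes the 20 positions with cycle lengths [1, 1, 18].
Every token is home exactly when every cycle has completed a whole number of laps, i.e. after lcm(1, 18) = 18 out-shuffles.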